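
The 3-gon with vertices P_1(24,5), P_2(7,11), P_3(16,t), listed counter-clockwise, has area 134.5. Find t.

-8

Write out the shoelace sum; only the two edges meeting at P_3 involve t:
2·Area = [(7·t − 16·11) + (16·5 − 24·t)] + 229
       = -17·t + 133 = 269
⇒ t = -8.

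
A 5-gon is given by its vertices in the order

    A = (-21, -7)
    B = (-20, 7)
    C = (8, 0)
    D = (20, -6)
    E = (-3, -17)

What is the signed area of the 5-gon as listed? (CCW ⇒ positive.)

-542.5

Apply the surveyor's formula: 2A = Σ (x_i·y_{i+1} − x_{i+1}·y_i), indices taken mod 5.
Σ = (-287) + (-56) + (-48) + (-358) + (-336) = -1085
Signed area = Σ/2 = -542.5 (negative ⇒ clockwise traversal).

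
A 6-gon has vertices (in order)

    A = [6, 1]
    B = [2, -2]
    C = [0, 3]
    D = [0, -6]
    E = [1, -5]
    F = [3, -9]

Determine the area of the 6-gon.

30.5

Apply Gauss's area formula: 2A = Σ (x_i·y_{i+1} − x_{i+1}·y_i), indices taken mod 6.
Cross-terms: -14, 6, 0, 6, 6, 57  ⇒  Σ = 61
Area = |Σ|/2 = 30.5.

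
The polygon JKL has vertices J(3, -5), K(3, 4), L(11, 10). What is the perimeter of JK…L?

|JK| = √((0)² + (9)²) = √81 = 9
|KL| = √((8)² + (6)²) = √100 = 10
|LJ| = √((-8)² + (-15)²) = √289 = 17
Perimeter = 9 + 10 + 17 = 36.

36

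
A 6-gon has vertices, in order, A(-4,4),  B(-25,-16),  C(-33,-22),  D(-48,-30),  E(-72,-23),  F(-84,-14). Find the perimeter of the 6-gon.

178

|AB| = √((-21)² + (-20)²) = √841 = 29
|BC| = √((-8)² + (-6)²) = √100 = 10
|CD| = √((-15)² + (-8)²) = √289 = 17
|DE| = √((-24)² + (7)²) = √625 = 25
|EF| = √((-12)² + (9)²) = √225 = 15
|FA| = √((80)² + (18)²) = √6724 = 82
Perimeter = 29 + 10 + 17 + 25 + 15 + 82 = 178.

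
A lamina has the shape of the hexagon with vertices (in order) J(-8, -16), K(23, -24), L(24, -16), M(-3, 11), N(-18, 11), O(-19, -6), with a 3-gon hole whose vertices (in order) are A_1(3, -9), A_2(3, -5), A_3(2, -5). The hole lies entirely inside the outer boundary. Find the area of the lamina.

Outer boundary:
Apply the surveyor's formula: 2A = Σ (x_i·y_{i+1} − x_{i+1}·y_i), indices taken mod 6.
Σ = (560) + (208) + (216) + (165) + (317) + (256) = 1722
Area = |Σ|/2 = 861.
Hole:
Apply the shoelace formula: 2A = Σ (x_i·y_{i+1} − x_{i+1}·y_i), indices taken mod 3.
Cross-terms: 12, -5, -3  ⇒  Σ = 4
Area = |Σ|/2 = 2.
Net area = 861 − 2 = 859.

859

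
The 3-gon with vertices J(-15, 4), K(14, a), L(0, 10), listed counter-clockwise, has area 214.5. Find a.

Write out the shoelace sum; only the two edges meeting at K involve a:
2·Area = [((-15)·a − 14·4) + (14·10 − 0·a)] + 150
       = -15·a + 234 = 429
⇒ a = -13.

-13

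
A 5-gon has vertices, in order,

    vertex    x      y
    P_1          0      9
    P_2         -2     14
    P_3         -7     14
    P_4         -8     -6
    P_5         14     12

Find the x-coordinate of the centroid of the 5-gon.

Apply Gauss's area formula. First the cross-terms c_i = x_i·y_{i+1} − x_{i+1}·y_i:
  18, 70, 154, -12, 126  ⇒  2A = 356, A = 178.
Then Σ (x_i + x_{i+1})·c_i = -1284, so x̄ = -1284 / (6·178) = -107/89.

-107/89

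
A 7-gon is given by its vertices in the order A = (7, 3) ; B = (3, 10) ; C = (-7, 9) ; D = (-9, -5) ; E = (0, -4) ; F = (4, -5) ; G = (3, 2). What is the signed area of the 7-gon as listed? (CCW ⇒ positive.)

172

Apply the shoelace (surveyor's) formula: 2A = Σ (x_i·y_{i+1} − x_{i+1}·y_i), indices taken mod 7.
Σ = (61) + (97) + (116) + (36) + (16) + (23) + (-5) = 344
Signed area = Σ/2 = 172 (positive ⇒ counter-clockwise traversal).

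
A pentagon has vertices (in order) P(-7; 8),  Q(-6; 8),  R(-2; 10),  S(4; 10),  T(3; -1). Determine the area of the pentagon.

Σ = (-8) + (-44) + (-60) + (-34) + (17) = -129
Area = |Σ|/2 = 64.5.

64.5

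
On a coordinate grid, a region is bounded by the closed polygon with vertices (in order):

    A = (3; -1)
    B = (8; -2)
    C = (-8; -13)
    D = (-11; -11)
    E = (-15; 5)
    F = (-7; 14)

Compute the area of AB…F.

301.5

A→B: (3)(-2) − (8)(-1) = 2
B→C: (8)(-13) − (-8)(-2) = -120
C→D: (-8)(-11) − (-11)(-13) = -55
D→E: (-11)(5) − (-15)(-11) = -220
E→F: (-15)(14) − (-7)(5) = -175
F→A: (-7)(-1) − (3)(14) = -35
Σ = -603
Area = |Σ|/2 = 301.5.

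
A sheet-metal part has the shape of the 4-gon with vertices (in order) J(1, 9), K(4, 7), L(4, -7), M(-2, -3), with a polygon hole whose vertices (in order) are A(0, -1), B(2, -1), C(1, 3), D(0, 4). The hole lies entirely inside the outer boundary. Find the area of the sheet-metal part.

56.5

Outer boundary:
Apply the shoelace formula: 2A = Σ (x_i·y_{i+1} − x_{i+1}·y_i), indices taken mod 4.
J→K: (1)(7) − (4)(9) = -29
K→L: (4)(-7) − (4)(7) = -56
L→M: (4)(-3) − (-2)(-7) = -26
M→J: (-2)(9) − (1)(-3) = -15
Σ = -126
Area = |Σ|/2 = 63.
Hole:
Σ = (2) + (7) + (4) + (0) = 13
Area = |Σ|/2 = 6.5.
Net area = 63 − 6.5 = 56.5.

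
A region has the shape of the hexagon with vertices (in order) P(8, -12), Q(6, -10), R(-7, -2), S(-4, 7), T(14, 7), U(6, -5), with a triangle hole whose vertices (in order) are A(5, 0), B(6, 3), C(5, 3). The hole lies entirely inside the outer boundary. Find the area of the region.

207

Outer boundary:
Apply the shoelace formula: 2A = Σ (x_i·y_{i+1} − x_{i+1}·y_i), indices taken mod 6.
P→Q: (8)(-10) − (6)(-12) = -8
Q→R: (6)(-2) − (-7)(-10) = -82
R→S: (-7)(7) − (-4)(-2) = -57
S→T: (-4)(7) − (14)(7) = -126
T→U: (14)(-5) − (6)(7) = -112
U→P: (6)(-12) − (8)(-5) = -32
Σ = -417
Area = |Σ|/2 = 208.5.
Hole:
Apply the surveyor's formula: 2A = Σ (x_i·y_{i+1} − x_{i+1}·y_i), indices taken mod 3.
Cross-terms: 15, 3, -15  ⇒  Σ = 3
Area = |Σ|/2 = 1.5.
Net area = 208.5 − 1.5 = 207.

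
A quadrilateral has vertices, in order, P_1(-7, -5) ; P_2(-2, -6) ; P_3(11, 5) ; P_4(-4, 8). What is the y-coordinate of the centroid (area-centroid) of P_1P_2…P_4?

Apply the surveyor's formula. First the cross-terms c_i = x_i·y_{i+1} − x_{i+1}·y_i:
  32, 56, 108, 76  ⇒  2A = 272, A = 136.
Then Σ (y_i + y_{i+1})·c_i = 1224, so ȳ = 1224 / (6·136) = 1.5.

1.5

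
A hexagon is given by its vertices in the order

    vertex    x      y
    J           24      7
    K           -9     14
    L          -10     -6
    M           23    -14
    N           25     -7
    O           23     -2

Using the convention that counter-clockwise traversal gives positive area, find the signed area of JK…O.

690

J→K: (24)(14) − (-9)(7) = 399
K→L: (-9)(-6) − (-10)(14) = 194
L→M: (-10)(-14) − (23)(-6) = 278
M→N: (23)(-7) − (25)(-14) = 189
N→O: (25)(-2) − (23)(-7) = 111
O→J: (23)(7) − (24)(-2) = 209
Σ = 1380
Signed area = Σ/2 = 690 (positive ⇒ counter-clockwise traversal).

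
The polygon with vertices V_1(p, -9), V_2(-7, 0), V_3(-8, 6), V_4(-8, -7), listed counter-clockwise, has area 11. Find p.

Write out the shoelace sum; only the two edges meeting at V_1 involve p:
2·Area = [((-8)·(-9) − p·(-7)) + (p·0 − (-7)·(-9))] + 62
       = 7·p + 71 = 22
⇒ p = -7.

-7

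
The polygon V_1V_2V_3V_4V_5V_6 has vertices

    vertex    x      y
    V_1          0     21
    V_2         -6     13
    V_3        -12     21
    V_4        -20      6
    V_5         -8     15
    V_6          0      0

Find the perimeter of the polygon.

90

|V_1V_2| = √((-6)² + (-8)²) = √100 = 10
|V_2V_3| = √((-6)² + (8)²) = √100 = 10
|V_3V_4| = √((-8)² + (-15)²) = √289 = 17
|V_4V_5| = √((12)² + (9)²) = √225 = 15
|V_5V_6| = √((8)² + (-15)²) = √289 = 17
|V_6V_1| = √((0)² + (21)²) = √441 = 21
Perimeter = 10 + 10 + 17 + 15 + 17 + 21 = 90.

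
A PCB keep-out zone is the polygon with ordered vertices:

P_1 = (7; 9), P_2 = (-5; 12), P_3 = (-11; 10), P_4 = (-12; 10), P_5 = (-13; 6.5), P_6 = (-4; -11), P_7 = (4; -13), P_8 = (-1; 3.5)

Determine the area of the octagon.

252.75

Apply Gauss's area formula: 2A = Σ (x_i·y_{i+1} − x_{i+1}·y_i), indices taken mod 8.
Σ = (129) + (82) + (10) + (52) + (169) + (96) + (1) + (-33.5) = 505.5
Area = |Σ|/2 = 252.75.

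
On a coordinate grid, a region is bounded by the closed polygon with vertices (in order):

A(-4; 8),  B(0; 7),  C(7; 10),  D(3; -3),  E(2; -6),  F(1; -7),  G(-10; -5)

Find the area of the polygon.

Apply the shoelace (surveyor's) formula: 2A = Σ (x_i·y_{i+1} − x_{i+1}·y_i), indices taken mod 7.
Σ = (-28) + (-49) + (-51) + (-12) + (-8) + (-75) + (-100) = -323
Area = |Σ|/2 = 161.5.

161.5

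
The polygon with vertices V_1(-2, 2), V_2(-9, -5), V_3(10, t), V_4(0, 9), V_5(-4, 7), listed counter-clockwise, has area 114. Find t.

The doubled signed area Σ (x_i y_{i+1} − x_{i+1} y_i) is linear in t.
With t=0 it equals 210; the coefficient of t is -9 (from the two edges through V_3).
So -9·t + 210 = 2·114 = 228 ⇒ t = -2.

-2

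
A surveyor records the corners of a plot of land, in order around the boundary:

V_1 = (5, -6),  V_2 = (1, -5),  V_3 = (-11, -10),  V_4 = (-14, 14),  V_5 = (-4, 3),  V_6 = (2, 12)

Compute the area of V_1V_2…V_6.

245

Σ = (-19) + (-65) + (-294) + (14) + (-54) + (-72) = -490
Area = |Σ|/2 = 245.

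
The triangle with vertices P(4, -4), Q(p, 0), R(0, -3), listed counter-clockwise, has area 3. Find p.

-6

The doubled signed area Σ (x_i y_{i+1} − x_{i+1} y_i) is linear in p.
With p=0 it equals 12; the coefficient of p is 1 (from the two edges through Q).
So 1·p + 12 = 2·3 = 6 ⇒ p = -6.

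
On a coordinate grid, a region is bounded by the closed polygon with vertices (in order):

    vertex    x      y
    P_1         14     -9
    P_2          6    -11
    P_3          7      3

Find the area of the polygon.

55

Apply Gauss's area formula: 2A = Σ (x_i·y_{i+1} − x_{i+1}·y_i), indices taken mod 3.
P_1→P_2: (14)(-11) − (6)(-9) = -100
P_2→P_3: (6)(3) − (7)(-11) = 95
P_3→P_1: (7)(-9) − (14)(3) = -105
Σ = -110
Area = |Σ|/2 = 55.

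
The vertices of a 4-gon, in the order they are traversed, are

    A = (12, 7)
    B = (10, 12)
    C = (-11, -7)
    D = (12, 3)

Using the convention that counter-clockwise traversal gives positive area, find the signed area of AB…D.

Apply the surveyor's formula: 2A = Σ (x_i·y_{i+1} − x_{i+1}·y_i), indices taken mod 4.
Cross-terms: 74, 62, 51, 48  ⇒  Σ = 235
Signed area = Σ/2 = 117.5 (positive ⇒ counter-clockwise traversal).

117.5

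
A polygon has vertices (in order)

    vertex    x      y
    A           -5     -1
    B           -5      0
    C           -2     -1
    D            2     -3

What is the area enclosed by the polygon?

4.5

Σ = (-5) + (5) + (8) + (-17) = -9
Area = |Σ|/2 = 4.5.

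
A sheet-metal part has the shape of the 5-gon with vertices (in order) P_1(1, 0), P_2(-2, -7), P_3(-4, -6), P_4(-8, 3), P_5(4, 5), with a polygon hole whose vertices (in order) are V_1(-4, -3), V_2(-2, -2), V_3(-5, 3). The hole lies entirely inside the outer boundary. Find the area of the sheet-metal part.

Outer boundary:
Σ = (-7) + (-16) + (-60) + (-52) + (-5) = -140
Area = |Σ|/2 = 70.
Hole:
Apply the shoelace (surveyor's) formula: 2A = Σ (x_i·y_{i+1} − x_{i+1}·y_i), indices taken mod 3.
Cross-terms: 2, -16, 27  ⇒  Σ = 13
Area = |Σ|/2 = 6.5.
Net area = 70 − 6.5 = 63.5.

63.5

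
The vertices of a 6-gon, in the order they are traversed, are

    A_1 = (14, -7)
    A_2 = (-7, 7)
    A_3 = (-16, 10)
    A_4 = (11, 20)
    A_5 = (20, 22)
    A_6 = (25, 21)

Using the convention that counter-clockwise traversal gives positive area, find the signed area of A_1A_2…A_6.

-548

Apply the shoelace formula: 2A = Σ (x_i·y_{i+1} − x_{i+1}·y_i), indices taken mod 6.
Σ = (49) + (42) + (-430) + (-158) + (-130) + (-469) = -1096
Signed area = Σ/2 = -548 (negative ⇒ clockwise traversal).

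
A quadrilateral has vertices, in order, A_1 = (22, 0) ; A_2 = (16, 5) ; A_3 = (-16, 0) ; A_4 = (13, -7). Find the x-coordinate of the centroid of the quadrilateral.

6.75

Apply Gauss's area formula. First the cross-terms c_i = x_i·y_{i+1} − x_{i+1}·y_i:
  110, 80, 112, 154  ⇒  2A = 456, A = 228.
Then Σ (x_i + x_{i+1})·c_i = 9234, so x̄ = 9234 / (6·228) = 6.75.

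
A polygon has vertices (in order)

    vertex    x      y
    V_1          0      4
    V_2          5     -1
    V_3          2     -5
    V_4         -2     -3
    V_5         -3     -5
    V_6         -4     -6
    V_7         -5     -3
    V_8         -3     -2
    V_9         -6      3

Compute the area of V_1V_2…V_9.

Apply the surveyor's formula: 2A = Σ (x_i·y_{i+1} − x_{i+1}·y_i), indices taken mod 9.
Σ = (-20) + (-23) + (-16) + (1) + (-2) + (-18) + (1) + (-21) + (-24) = -122
Area = |Σ|/2 = 61.

61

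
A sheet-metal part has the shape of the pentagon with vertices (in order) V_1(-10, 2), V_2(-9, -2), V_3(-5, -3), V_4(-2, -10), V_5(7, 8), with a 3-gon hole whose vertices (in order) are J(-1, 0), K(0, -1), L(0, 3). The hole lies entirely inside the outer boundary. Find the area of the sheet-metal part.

121.5

Outer boundary:
Σ = (38) + (17) + (44) + (54) + (94) = 247
Area = |Σ|/2 = 123.5.
Hole:
J→K: (-1)(-1) − (0)(0) = 1
K→L: (0)(3) − (0)(-1) = 0
L→J: (0)(0) − (-1)(3) = 3
Σ = 4
Area = |Σ|/2 = 2.
Net area = 123.5 − 2 = 121.5.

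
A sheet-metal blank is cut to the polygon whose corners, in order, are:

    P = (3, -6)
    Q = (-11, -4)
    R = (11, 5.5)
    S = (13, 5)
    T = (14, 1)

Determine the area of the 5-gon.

Cross-terms: -78, -16.5, -16.5, -57, -87  ⇒  Σ = -255
Area = |Σ|/2 = 127.5.

127.5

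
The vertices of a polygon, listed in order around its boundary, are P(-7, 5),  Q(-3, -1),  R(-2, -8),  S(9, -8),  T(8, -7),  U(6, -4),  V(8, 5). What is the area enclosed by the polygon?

140

Apply the surveyor's formula: 2A = Σ (x_i·y_{i+1} − x_{i+1}·y_i), indices taken mod 7.
P→Q: (-7)(-1) − (-3)(5) = 22
Q→R: (-3)(-8) − (-2)(-1) = 22
R→S: (-2)(-8) − (9)(-8) = 88
S→T: (9)(-7) − (8)(-8) = 1
T→U: (8)(-4) − (6)(-7) = 10
U→V: (6)(5) − (8)(-4) = 62
V→P: (8)(5) − (-7)(5) = 75
Σ = 280
Area = |Σ|/2 = 140.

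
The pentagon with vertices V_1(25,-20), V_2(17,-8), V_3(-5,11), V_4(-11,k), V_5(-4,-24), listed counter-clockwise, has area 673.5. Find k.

5

Write out the shoelace sum; only the two edges meeting at V_4 involve k:
2·Area = [((-5)·k − (-11)·11) + ((-11)·(-24) − (-4)·k)] + 967
       = -1·k + 1352 = 1347
⇒ k = 5.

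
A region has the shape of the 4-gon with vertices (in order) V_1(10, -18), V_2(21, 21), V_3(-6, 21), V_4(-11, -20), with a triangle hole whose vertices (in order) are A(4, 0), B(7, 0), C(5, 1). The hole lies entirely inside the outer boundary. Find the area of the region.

Outer boundary:
Apply the shoelace formula: 2A = Σ (x_i·y_{i+1} − x_{i+1}·y_i), indices taken mod 4.
Σ = (588) + (567) + (351) + (398) = 1904
Area = |Σ|/2 = 952.
Hole:
Σ = (0) + (7) + (-4) = 3
Area = |Σ|/2 = 1.5.
Net area = 952 − 1.5 = 950.5.

950.5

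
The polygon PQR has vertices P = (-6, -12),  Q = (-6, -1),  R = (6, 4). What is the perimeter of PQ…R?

44

|PQ| = √((0)² + (11)²) = √121 = 11
|QR| = √((12)² + (5)²) = √169 = 13
|RP| = √((-12)² + (-16)²) = √400 = 20
Perimeter = 11 + 13 + 20 = 44.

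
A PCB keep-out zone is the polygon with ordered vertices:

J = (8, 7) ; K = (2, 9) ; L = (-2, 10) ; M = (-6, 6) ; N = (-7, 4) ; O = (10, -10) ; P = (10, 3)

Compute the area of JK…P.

Σ = (58) + (38) + (48) + (18) + (30) + (130) + (46) = 368
Area = |Σ|/2 = 184.

184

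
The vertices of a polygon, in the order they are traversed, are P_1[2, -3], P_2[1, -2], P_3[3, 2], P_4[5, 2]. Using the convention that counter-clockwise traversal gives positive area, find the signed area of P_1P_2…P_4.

-8

P_1→P_2: (2)(-2) − (1)(-3) = -1
P_2→P_3: (1)(2) − (3)(-2) = 8
P_3→P_4: (3)(2) − (5)(2) = -4
P_4→P_1: (5)(-3) − (2)(2) = -19
Σ = -16
Signed area = Σ/2 = -8 (negative ⇒ clockwise traversal).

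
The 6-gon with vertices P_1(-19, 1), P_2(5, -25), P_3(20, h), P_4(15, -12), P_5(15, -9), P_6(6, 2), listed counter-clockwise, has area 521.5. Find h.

Write out the shoelace sum; only the two edges meeting at P_3 involve h:
2·Area = [(5·h − 20·(-25)) + (20·(-12) − 15·h)] + 643
       = -10·h + 903 = 1043
⇒ h = -14.

-14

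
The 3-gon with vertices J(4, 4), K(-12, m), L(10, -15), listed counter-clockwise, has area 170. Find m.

-2

The doubled signed area Σ (x_i y_{i+1} − x_{i+1} y_i) is linear in m.
With m=0 it equals 328; the coefficient of m is -6 (from the two edges through K).
So -6·m + 328 = 2·170 = 340 ⇒ m = -2.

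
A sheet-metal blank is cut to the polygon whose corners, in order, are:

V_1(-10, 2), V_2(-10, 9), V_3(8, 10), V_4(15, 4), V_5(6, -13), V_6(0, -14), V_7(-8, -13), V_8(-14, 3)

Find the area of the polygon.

Σ = (-70) + (-172) + (-118) + (-219) + (-84) + (-112) + (-206) + (2) = -979
Area = |Σ|/2 = 489.5.

489.5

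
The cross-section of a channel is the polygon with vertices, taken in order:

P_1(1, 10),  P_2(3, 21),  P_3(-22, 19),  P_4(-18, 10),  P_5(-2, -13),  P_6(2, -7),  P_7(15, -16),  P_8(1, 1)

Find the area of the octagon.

P_1→P_2: (1)(21) − (3)(10) = -9
P_2→P_3: (3)(19) − (-22)(21) = 519
P_3→P_4: (-22)(10) − (-18)(19) = 122
P_4→P_5: (-18)(-13) − (-2)(10) = 254
P_5→P_6: (-2)(-7) − (2)(-13) = 40
P_6→P_7: (2)(-16) − (15)(-7) = 73
P_7→P_8: (15)(1) − (1)(-16) = 31
P_8→P_1: (1)(10) − (1)(1) = 9
Σ = 1039
Area = |Σ|/2 = 519.5.

519.5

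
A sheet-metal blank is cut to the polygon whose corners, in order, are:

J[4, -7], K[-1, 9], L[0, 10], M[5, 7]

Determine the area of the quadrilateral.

Σ = (29) + (-10) + (-50) + (-63) = -94
Area = |Σ|/2 = 47.

47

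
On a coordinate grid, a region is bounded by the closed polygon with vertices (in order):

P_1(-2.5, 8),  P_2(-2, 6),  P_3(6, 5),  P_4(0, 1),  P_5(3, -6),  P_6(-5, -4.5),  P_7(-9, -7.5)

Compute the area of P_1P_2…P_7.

Apply the shoelace (surveyor's) formula: 2A = Σ (x_i·y_{i+1} − x_{i+1}·y_i), indices taken mod 7.
P_1→P_2: (-2.5)(6) − (-2)(8) = 1
P_2→P_3: (-2)(5) − (6)(6) = -46
P_3→P_4: (6)(1) − (0)(5) = 6
P_4→P_5: (0)(-6) − (3)(1) = -3
P_5→P_6: (3)(-4.5) − (-5)(-6) = -43.5
P_6→P_7: (-5)(-7.5) − (-9)(-4.5) = -3
P_7→P_1: (-9)(8) − (-2.5)(-7.5) = -90.75
Σ = -179.25
Area = |Σ|/2 = 89.625.

89.625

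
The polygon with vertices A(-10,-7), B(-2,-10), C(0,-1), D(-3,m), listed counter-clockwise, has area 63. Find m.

2

Write out the shoelace sum; only the two edges meeting at D involve m:
2·Area = [(0·m − (-3)·(-1)) + ((-3)·(-7) − (-10)·m)] + 88
       = 10·m + 106 = 126
⇒ m = 2.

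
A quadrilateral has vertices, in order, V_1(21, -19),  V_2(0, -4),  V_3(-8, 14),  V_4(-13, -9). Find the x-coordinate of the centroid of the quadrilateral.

Apply Gauss's area formula. First the cross-terms c_i = x_i·y_{i+1} − x_{i+1}·y_i:
  -84, -32, 254, 436  ⇒  2A = 574, A = 287.
Then Σ (x_i + x_{i+1})·c_i = -3354, so x̄ = -3354 / (6·287) = -559/287.

-559/287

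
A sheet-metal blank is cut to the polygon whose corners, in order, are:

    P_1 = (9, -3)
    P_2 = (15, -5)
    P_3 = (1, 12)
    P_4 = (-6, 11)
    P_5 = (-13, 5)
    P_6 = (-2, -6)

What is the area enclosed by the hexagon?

Σ = (0) + (185) + (83) + (113) + (88) + (60) = 529
Area = |Σ|/2 = 264.5.

264.5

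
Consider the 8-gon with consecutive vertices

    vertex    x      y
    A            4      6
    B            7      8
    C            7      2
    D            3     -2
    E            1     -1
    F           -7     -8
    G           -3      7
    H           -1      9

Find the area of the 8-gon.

111.5

Apply the shoelace formula: 2A = Σ (x_i·y_{i+1} − x_{i+1}·y_i), indices taken mod 8.
Σ = (-10) + (-42) + (-20) + (-1) + (-15) + (-73) + (-20) + (-42) = -223
Area = |Σ|/2 = 111.5.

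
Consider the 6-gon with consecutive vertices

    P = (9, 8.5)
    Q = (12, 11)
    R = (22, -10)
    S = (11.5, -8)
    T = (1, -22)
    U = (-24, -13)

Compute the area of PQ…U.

Cross-terms: -3, -362, -61, -245, -541, -87  ⇒  Σ = -1299
Area = |Σ|/2 = 649.5.

649.5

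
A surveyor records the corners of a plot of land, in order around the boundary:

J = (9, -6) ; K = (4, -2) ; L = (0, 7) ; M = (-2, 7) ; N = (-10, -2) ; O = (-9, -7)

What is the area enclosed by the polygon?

Cross-terms: 6, 28, 14, 74, 52, 117  ⇒  Σ = 291
Area = |Σ|/2 = 145.5.

145.5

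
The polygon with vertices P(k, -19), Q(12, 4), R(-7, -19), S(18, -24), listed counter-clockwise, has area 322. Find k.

16

Write out the shoelace sum; only the two edges meeting at P involve k:
2·Area = [(18·(-19) − k·(-24)) + (k·4 − 12·(-19))] + 310
       = 28·k + 196 = 644
⇒ k = 16.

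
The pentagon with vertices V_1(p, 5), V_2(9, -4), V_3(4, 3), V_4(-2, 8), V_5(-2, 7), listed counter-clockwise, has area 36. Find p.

The doubled signed area Σ (x_i y_{i+1} − x_{i+1} y_i) is linear in p.
With p=0 it equals 28; the coefficient of p is -11 (from the two edges through V_1).
So -11·p + 28 = 2·36 = 72 ⇒ p = -4.

-4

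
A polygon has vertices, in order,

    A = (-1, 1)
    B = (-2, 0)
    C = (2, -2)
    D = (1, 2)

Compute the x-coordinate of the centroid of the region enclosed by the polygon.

Apply the surveyor's formula. First the cross-terms c_i = x_i·y_{i+1} − x_{i+1}·y_i:
  2, 4, 6, 3  ⇒  2A = 15, A = 7.5.
Then Σ (x_i + x_{i+1})·c_i = 12, so x̄ = 12 / (6·7.5) = 4/15.

4/15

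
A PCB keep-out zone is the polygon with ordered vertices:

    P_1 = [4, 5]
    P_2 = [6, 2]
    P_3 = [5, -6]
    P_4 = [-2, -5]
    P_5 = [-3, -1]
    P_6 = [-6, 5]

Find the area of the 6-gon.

Apply the shoelace (surveyor's) formula: 2A = Σ (x_i·y_{i+1} − x_{i+1}·y_i), indices taken mod 6.
P_1→P_2: (4)(2) − (6)(5) = -22
P_2→P_3: (6)(-6) − (5)(2) = -46
P_3→P_4: (5)(-5) − (-2)(-6) = -37
P_4→P_5: (-2)(-1) − (-3)(-5) = -13
P_5→P_6: (-3)(5) − (-6)(-1) = -21
P_6→P_1: (-6)(5) − (4)(5) = -50
Σ = -189
Area = |Σ|/2 = 94.5.

94.5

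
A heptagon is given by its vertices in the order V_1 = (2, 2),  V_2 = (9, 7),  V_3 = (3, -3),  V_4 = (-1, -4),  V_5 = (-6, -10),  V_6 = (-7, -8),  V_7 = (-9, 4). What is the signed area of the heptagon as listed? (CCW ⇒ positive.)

-114.5

Apply the shoelace formula: 2A = Σ (x_i·y_{i+1} − x_{i+1}·y_i), indices taken mod 7.
Σ = (-4) + (-48) + (-15) + (-14) + (-22) + (-100) + (-26) = -229
Signed area = Σ/2 = -114.5 (negative ⇒ clockwise traversal).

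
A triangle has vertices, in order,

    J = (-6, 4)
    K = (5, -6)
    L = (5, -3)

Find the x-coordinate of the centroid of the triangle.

Apply the shoelace (surveyor's) formula. First the cross-terms c_i = x_i·y_{i+1} − x_{i+1}·y_i:
  16, 15, 2  ⇒  2A = 33, A = 16.5.
Then Σ (x_i + x_{i+1})·c_i = 132, so x̄ = 132 / (6·16.5) = 4/3.

4/3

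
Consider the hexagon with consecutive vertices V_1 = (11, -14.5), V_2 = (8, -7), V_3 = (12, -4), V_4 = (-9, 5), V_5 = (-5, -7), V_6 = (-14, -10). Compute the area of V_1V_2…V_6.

Σ = (39) + (52) + (24) + (88) + (-48) + (313) = 468
Area = |Σ|/2 = 234.

234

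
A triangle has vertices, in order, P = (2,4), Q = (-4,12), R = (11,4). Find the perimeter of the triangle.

|PQ| = √((-6)² + (8)²) = √100 = 10
|QR| = √((15)² + (-8)²) = √289 = 17
|RP| = √((-9)² + (0)²) = √81 = 9
Perimeter = 10 + 17 + 9 = 36.

36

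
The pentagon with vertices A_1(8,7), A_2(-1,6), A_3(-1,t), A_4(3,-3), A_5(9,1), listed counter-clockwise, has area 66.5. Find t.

4

The doubled signed area Σ (x_i y_{i+1} − x_{i+1} y_i) is linear in t.
With t=0 it equals 149; the coefficient of t is -4 (from the two edges through A_3).
So -4·t + 149 = 2·66.5 = 133 ⇒ t = 4.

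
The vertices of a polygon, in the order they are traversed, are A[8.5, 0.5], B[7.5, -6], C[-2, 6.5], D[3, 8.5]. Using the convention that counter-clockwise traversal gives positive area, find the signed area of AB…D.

-62.625

Apply Gauss's area formula: 2A = Σ (x_i·y_{i+1} − x_{i+1}·y_i), indices taken mod 4.
Cross-terms: -54.75, 36.75, -36.5, -70.75  ⇒  Σ = -125.25
Signed area = Σ/2 = -62.625 (negative ⇒ clockwise traversal).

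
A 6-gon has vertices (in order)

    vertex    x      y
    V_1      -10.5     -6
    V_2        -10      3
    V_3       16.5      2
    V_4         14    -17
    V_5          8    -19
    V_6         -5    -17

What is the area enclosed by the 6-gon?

489.5

Apply the shoelace formula: 2A = Σ (x_i·y_{i+1} − x_{i+1}·y_i), indices taken mod 6.
Σ = (-91.5) + (-69.5) + (-308.5) + (-130) + (-231) + (-148.5) = -979
Area = |Σ|/2 = 489.5.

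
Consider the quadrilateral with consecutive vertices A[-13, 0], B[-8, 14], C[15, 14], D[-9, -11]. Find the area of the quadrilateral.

343

Apply Gauss's area formula: 2A = Σ (x_i·y_{i+1} − x_{i+1}·y_i), indices taken mod 4.
Σ = (-182) + (-322) + (-39) + (-143) = -686
Area = |Σ|/2 = 343.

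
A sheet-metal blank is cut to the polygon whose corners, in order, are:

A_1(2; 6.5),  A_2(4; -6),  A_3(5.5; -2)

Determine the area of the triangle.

13.375

Apply the shoelace (surveyor's) formula: 2A = Σ (x_i·y_{i+1} − x_{i+1}·y_i), indices taken mod 3.
Σ = (-38) + (25) + (39.75) = 26.75
Area = |Σ|/2 = 13.375.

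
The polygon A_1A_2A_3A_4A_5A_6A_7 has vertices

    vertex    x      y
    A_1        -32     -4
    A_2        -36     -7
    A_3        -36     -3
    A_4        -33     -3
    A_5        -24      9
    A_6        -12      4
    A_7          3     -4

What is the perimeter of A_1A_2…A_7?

92

|A_1A_2| = √((-4)² + (-3)²) = √25 = 5
|A_2A_3| = √((0)² + (4)²) = √16 = 4
|A_3A_4| = √((3)² + (0)²) = √9 = 3
|A_4A_5| = √((9)² + (12)²) = √225 = 15
|A_5A_6| = √((12)² + (-5)²) = √169 = 13
|A_6A_7| = √((15)² + (-8)²) = √289 = 17
|A_7A_1| = √((-35)² + (0)²) = √1225 = 35
Perimeter = 5 + 4 + 3 + 15 + 13 + 17 + 35 = 92.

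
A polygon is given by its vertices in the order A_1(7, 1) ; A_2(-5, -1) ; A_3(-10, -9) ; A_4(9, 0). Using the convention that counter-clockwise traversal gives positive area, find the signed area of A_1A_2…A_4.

Apply Gauss's area formula: 2A = Σ (x_i·y_{i+1} − x_{i+1}·y_i), indices taken mod 4.
A_1→A_2: (7)(-1) − (-5)(1) = -2
A_2→A_3: (-5)(-9) − (-10)(-1) = 35
A_3→A_4: (-10)(0) − (9)(-9) = 81
A_4→A_1: (9)(1) − (7)(0) = 9
Σ = 123
Signed area = Σ/2 = 61.5 (positive ⇒ counter-clockwise traversal).

61.5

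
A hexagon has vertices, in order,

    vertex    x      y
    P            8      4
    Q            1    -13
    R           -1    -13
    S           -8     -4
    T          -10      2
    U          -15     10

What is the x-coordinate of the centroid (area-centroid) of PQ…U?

-2.444

Apply the shoelace formula. First the cross-terms c_i = x_i·y_{i+1} − x_{i+1}·y_i:
  -108, -26, -100, -56, -70, -140  ⇒  2A = -500, A = -250.
Then Σ (x_i + x_{i+1})·c_i = 3666, so x̄ = 3666 / (6·(-250)) = -2.444.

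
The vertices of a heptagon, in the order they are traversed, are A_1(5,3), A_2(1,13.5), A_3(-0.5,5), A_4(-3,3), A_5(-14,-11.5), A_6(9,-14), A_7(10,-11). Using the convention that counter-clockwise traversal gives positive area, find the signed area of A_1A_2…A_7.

295.875

Apply the shoelace (surveyor's) formula: 2A = Σ (x_i·y_{i+1} − x_{i+1}·y_i), indices taken mod 7.
Σ = (64.5) + (11.75) + (13.5) + (76.5) + (299.5) + (41) + (85) = 591.75
Signed area = Σ/2 = 295.875 (positive ⇒ counter-clockwise traversal).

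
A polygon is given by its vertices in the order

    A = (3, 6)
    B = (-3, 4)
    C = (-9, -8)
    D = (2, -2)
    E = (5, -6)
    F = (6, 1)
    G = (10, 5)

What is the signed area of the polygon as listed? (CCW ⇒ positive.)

114

Apply Gauss's area formula: 2A = Σ (x_i·y_{i+1} − x_{i+1}·y_i), indices taken mod 7.
A→B: (3)(4) − (-3)(6) = 30
B→C: (-3)(-8) − (-9)(4) = 60
C→D: (-9)(-2) − (2)(-8) = 34
D→E: (2)(-6) − (5)(-2) = -2
E→F: (5)(1) − (6)(-6) = 41
F→G: (6)(5) − (10)(1) = 20
G→A: (10)(6) − (3)(5) = 45
Σ = 228
Signed area = Σ/2 = 114 (positive ⇒ counter-clockwise traversal).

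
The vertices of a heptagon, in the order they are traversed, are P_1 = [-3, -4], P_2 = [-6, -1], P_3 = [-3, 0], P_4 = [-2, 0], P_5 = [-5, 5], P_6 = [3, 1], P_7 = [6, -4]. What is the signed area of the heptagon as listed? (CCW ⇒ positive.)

Σ = (-21) + (-3) + (0) + (-10) + (-20) + (-18) + (-36) = -108
Signed area = Σ/2 = -54 (negative ⇒ clockwise traversal).

-54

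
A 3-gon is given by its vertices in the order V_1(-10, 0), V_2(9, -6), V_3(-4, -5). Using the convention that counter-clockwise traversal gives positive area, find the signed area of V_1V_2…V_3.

Apply the shoelace (surveyor's) formula: 2A = Σ (x_i·y_{i+1} − x_{i+1}·y_i), indices taken mod 3.
Σ = (60) + (-69) + (-50) = -59
Signed area = Σ/2 = -29.5 (negative ⇒ clockwise traversal).

-29.5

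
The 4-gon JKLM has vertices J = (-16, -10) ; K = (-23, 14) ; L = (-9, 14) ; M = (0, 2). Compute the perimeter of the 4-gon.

|JK| = √((-7)² + (24)²) = √625 = 25
|KL| = √((14)² + (0)²) = √196 = 14
|LM| = √((9)² + (-12)²) = √225 = 15
|MJ| = √((-16)² + (-12)²) = √400 = 20
Perimeter = 25 + 14 + 15 + 20 = 74.

74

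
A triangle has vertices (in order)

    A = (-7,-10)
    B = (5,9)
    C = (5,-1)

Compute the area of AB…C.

60

Σ = (-13) + (-50) + (-57) = -120
Area = |Σ|/2 = 60.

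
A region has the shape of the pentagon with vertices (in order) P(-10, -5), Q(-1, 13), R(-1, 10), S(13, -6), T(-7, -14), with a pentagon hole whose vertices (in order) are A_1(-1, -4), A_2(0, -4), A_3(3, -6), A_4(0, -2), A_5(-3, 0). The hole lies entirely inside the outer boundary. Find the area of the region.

284.5

Outer boundary:
Σ = (-135) + (3) + (-124) + (-224) + (-105) = -585
Area = |Σ|/2 = 292.5.
Hole:
Apply the shoelace formula: 2A = Σ (x_i·y_{i+1} − x_{i+1}·y_i), indices taken mod 5.
Cross-terms: 4, 12, -6, -6, 12  ⇒  Σ = 16
Area = |Σ|/2 = 8.
Net area = 292.5 − 8 = 284.5.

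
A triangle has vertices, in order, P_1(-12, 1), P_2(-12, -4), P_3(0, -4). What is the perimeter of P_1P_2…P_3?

30

|P_1P_2| = √((0)² + (-5)²) = √25 = 5
|P_2P_3| = √((12)² + (0)²) = √144 = 12
|P_3P_1| = √((-12)² + (5)²) = √169 = 13
Perimeter = 5 + 12 + 13 = 30.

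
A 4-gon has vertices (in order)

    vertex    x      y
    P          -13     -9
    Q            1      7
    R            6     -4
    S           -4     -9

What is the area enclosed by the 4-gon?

Apply the shoelace (surveyor's) formula: 2A = Σ (x_i·y_{i+1} − x_{i+1}·y_i), indices taken mod 4.
Cross-terms: -82, -46, -70, -81  ⇒  Σ = -279
Area = |Σ|/2 = 139.5.

139.5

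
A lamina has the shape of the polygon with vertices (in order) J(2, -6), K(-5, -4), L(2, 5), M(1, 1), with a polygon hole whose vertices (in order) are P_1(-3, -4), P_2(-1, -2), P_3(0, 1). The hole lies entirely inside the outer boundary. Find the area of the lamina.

31

Outer boundary:
Σ = (-38) + (-17) + (-3) + (-8) = -66
Area = |Σ|/2 = 33.
Hole:
Σ = (2) + (-1) + (3) = 4
Area = |Σ|/2 = 2.
Net area = 33 − 2 = 31.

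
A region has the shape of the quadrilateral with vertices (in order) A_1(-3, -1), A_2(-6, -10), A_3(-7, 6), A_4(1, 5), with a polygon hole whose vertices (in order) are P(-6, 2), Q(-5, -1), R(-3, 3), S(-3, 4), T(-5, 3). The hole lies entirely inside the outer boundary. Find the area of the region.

47.5

Outer boundary:
Apply Gauss's area formula: 2A = Σ (x_i·y_{i+1} − x_{i+1}·y_i), indices taken mod 4.
Cross-terms: 24, -106, -41, 14  ⇒  Σ = -109
Area = |Σ|/2 = 54.5.
Hole:
Apply the shoelace (surveyor's) formula: 2A = Σ (x_i·y_{i+1} − x_{i+1}·y_i), indices taken mod 5.
Σ = (16) + (-18) + (-3) + (11) + (8) = 14
Area = |Σ|/2 = 7.
Net area = 54.5 − 7 = 47.5.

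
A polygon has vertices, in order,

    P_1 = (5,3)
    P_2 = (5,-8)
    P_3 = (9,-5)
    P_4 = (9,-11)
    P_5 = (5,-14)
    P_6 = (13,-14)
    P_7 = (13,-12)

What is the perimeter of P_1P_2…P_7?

54

|P_1P_2| = √((0)² + (-11)²) = √121 = 11
|P_2P_3| = √((4)² + (3)²) = √25 = 5
|P_3P_4| = √((0)² + (-6)²) = √36 = 6
|P_4P_5| = √((-4)² + (-3)²) = √25 = 5
|P_5P_6| = √((8)² + (0)²) = √64 = 8
|P_6P_7| = √((0)² + (2)²) = √4 = 2
|P_7P_1| = √((-8)² + (15)²) = √289 = 17
Perimeter = 11 + 5 + 6 + 5 + 8 + 2 + 17 = 54.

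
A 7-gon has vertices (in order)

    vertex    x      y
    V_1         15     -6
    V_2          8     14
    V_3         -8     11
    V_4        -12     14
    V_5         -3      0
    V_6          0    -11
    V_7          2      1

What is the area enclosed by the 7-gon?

Cross-terms: 258, 200, 20, 42, 33, 22, -27  ⇒  Σ = 548
Area = |Σ|/2 = 274.

274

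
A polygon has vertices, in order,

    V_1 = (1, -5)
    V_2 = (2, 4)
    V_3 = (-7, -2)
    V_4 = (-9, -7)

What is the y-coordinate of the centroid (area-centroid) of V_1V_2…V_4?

-79/33

Apply Gauss's area formula. First the cross-terms c_i = x_i·y_{i+1} − x_{i+1}·y_i:
  14, 24, 31, 52  ⇒  2A = 121, A = 60.5.
Then Σ (y_i + y_{i+1})·c_i = -869, so ȳ = -869 / (6·60.5) = -79/33.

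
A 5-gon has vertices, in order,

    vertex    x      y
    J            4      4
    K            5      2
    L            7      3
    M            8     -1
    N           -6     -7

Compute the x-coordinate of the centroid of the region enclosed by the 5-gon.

2.31

Apply Gauss's area formula. First the cross-terms c_i = x_i·y_{i+1} − x_{i+1}·y_i:
  -12, 1, -31, -62, 4  ⇒  2A = -100, A = -50.
Then Σ (x_i + x_{i+1})·c_i = -693, so x̄ = -693 / (6·(-50)) = 2.31.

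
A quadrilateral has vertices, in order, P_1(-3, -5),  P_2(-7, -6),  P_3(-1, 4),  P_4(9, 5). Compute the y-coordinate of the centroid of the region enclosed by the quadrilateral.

19/61

Apply the surveyor's formula. First the cross-terms c_i = x_i·y_{i+1} − x_{i+1}·y_i:
  -17, -34, -41, -30  ⇒  2A = -122, A = -61.
Then Σ (y_i + y_{i+1})·c_i = -114, so ȳ = -114 / (6·(-61)) = 19/61.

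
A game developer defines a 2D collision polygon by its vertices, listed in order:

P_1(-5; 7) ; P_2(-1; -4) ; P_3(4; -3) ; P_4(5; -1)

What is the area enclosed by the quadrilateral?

Cross-terms: 27, 19, 11, 30  ⇒  Σ = 87
Area = |Σ|/2 = 43.5.

43.5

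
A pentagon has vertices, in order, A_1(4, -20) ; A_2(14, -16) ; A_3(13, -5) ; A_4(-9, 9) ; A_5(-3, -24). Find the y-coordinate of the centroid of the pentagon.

Apply the shoelace (surveyor's) formula. First the cross-terms c_i = x_i·y_{i+1} − x_{i+1}·y_i:
  216, 138, 72, 243, 156  ⇒  2A = 825, A = 412.5.
Then Σ (y_i + y_{i+1})·c_i = -20895, so ȳ = -20895 / (6·412.5) = -1393/165.

-1393/165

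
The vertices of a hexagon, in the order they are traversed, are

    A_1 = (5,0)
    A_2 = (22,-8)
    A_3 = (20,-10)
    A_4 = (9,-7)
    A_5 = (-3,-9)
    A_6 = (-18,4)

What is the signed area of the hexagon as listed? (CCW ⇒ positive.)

-223

Apply the shoelace (surveyor's) formula: 2A = Σ (x_i·y_{i+1} − x_{i+1}·y_i), indices taken mod 6.
A_1→A_2: (5)(-8) − (22)(0) = -40
A_2→A_3: (22)(-10) − (20)(-8) = -60
A_3→A_4: (20)(-7) − (9)(-10) = -50
A_4→A_5: (9)(-9) − (-3)(-7) = -102
A_5→A_6: (-3)(4) − (-18)(-9) = -174
A_6→A_1: (-18)(0) − (5)(4) = -20
Σ = -446
Signed area = Σ/2 = -223 (negative ⇒ clockwise traversal).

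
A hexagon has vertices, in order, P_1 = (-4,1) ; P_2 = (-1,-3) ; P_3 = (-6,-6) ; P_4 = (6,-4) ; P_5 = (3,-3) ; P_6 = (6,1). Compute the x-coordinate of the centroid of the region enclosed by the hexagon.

29/43

Apply the shoelace formula. First the cross-terms c_i = x_i·y_{i+1} − x_{i+1}·y_i:
  13, -12, 60, -6, 21, 10  ⇒  2A = 86, A = 43.
Then Σ (x_i + x_{i+1})·c_i = 174, so x̄ = 174 / (6·43) = 29/43.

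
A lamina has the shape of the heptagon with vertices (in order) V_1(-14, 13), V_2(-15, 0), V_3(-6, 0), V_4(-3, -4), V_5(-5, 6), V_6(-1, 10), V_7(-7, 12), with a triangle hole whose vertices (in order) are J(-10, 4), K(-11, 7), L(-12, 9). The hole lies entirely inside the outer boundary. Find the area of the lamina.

135.5

Outer boundary:
Apply Gauss's area formula: 2A = Σ (x_i·y_{i+1} − x_{i+1}·y_i), indices taken mod 7.
Cross-terms: 195, 0, 24, -38, -44, 58, 77  ⇒  Σ = 272
Area = |Σ|/2 = 136.
Hole:
Cross-terms: -26, -15, 42  ⇒  Σ = 1
Area = |Σ|/2 = 0.5.
Net area = 136 − 0.5 = 135.5.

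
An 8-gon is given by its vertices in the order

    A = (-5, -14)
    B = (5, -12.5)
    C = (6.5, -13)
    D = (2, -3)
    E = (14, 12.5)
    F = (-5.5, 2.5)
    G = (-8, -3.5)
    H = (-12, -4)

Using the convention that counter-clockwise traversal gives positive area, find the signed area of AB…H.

A→B: (-5)(-12.5) − (5)(-14) = 132.5
B→C: (5)(-13) − (6.5)(-12.5) = 16.25
C→D: (6.5)(-3) − (2)(-13) = 6.5
D→E: (2)(12.5) − (14)(-3) = 67
E→F: (14)(2.5) − (-5.5)(12.5) = 103.75
F→G: (-5.5)(-3.5) − (-8)(2.5) = 39.25
G→H: (-8)(-4) − (-12)(-3.5) = -10
H→A: (-12)(-14) − (-5)(-4) = 148
Σ = 503.25
Signed area = Σ/2 = 251.625 (positive ⇒ counter-clockwise traversal).

251.625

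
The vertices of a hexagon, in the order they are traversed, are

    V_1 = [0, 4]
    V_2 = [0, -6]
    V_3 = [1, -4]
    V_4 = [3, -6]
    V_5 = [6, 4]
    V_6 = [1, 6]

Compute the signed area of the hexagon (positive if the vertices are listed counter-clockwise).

Apply the surveyor's formula: 2A = Σ (x_i·y_{i+1} − x_{i+1}·y_i), indices taken mod 6.
Σ = (0) + (6) + (6) + (48) + (32) + (4) = 96
Signed area = Σ/2 = 48 (positive ⇒ counter-clockwise traversal).

48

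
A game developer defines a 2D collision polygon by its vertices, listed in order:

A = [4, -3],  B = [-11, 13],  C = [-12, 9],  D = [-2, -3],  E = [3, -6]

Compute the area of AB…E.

Apply the shoelace (surveyor's) formula: 2A = Σ (x_i·y_{i+1} − x_{i+1}·y_i), indices taken mod 5.
Cross-terms: 19, 57, 54, 21, 15  ⇒  Σ = 166
Area = |Σ|/2 = 83.

83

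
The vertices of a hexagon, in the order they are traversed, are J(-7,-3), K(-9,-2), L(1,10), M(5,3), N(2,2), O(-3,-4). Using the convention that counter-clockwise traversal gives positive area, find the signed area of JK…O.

-82.5

Cross-terms: -13, -88, -47, 4, -2, -19  ⇒  Σ = -165
Signed area = Σ/2 = -82.5 (negative ⇒ clockwise traversal).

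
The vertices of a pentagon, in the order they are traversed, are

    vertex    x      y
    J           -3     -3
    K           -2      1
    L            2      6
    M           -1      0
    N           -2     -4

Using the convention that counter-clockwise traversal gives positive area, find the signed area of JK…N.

-9.5

Apply the shoelace (surveyor's) formula: 2A = Σ (x_i·y_{i+1} − x_{i+1}·y_i), indices taken mod 5.
Σ = (-9) + (-14) + (6) + (4) + (-6) = -19
Signed area = Σ/2 = -9.5 (negative ⇒ clockwise traversal).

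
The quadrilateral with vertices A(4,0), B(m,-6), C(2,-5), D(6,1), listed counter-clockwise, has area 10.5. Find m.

-1

Write out the shoelace sum; only the two edges meeting at B involve m:
2·Area = [(4·(-6) − m·0) + (m·(-5) − 2·(-6))] + 28
       = -5·m + 16 = 21
⇒ m = -1.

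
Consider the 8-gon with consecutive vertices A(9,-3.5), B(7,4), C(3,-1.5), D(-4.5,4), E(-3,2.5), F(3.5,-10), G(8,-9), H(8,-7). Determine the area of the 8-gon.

A→B: (9)(4) − (7)(-3.5) = 60.5
B→C: (7)(-1.5) − (3)(4) = -22.5
C→D: (3)(4) − (-4.5)(-1.5) = 5.25
D→E: (-4.5)(2.5) − (-3)(4) = 0.75
E→F: (-3)(-10) − (3.5)(2.5) = 21.25
F→G: (3.5)(-9) − (8)(-10) = 48.5
G→H: (8)(-7) − (8)(-9) = 16
H→A: (8)(-3.5) − (9)(-7) = 35
Σ = 164.75
Area = |Σ|/2 = 82.375.

82.375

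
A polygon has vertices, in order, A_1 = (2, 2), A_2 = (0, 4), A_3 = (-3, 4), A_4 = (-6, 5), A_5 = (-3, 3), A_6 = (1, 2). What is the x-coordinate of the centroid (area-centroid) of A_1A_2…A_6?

Apply the shoelace (surveyor's) formula. First the cross-terms c_i = x_i·y_{i+1} − x_{i+1}·y_i:
  8, 12, 9, -3, -9, -2  ⇒  2A = 15, A = 7.5.
Then Σ (x_i + x_{i+1})·c_i = -62, so x̄ = -62 / (6·7.5) = -62/45.

-62/45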